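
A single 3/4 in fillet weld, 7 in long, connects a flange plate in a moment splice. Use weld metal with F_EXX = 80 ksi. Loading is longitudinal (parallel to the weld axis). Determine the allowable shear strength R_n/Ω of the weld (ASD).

R_n/Ω ≈ 89.1 kip

Effective throat t_e = 0.707 × 0.75 = 0.5302 in.
Total length L = 7 in; A_we = 0.5302 × 7 = 3.712 in².
F_nw = 0.6 F_EXX = 0.6 × 80 = 48 ksi.
R_n = 48 × 3.712 = 178.2 kip; R_n/Ω = 178.2/2.0 = 89.08 kip.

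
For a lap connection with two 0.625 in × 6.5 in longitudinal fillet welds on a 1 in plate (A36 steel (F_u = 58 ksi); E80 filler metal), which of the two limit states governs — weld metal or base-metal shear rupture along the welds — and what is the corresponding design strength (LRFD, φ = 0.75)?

φR_n ≈ 207 kips (weld metal governs)

E80XX → F_EXX = 80 ksi.
t_e = 0.707 × 0.625 = 0.4419 in; L = 13 in.
Weld metal: φR_n = 0.75 × 0.6 × 80 × 0.4419 × 13 = 206.8 kips.
Base metal (shear rupture): φR_n = 0.75 × 0.6 × 58 × 1 × 13 = 339.3 kips.
Governing: weld metal.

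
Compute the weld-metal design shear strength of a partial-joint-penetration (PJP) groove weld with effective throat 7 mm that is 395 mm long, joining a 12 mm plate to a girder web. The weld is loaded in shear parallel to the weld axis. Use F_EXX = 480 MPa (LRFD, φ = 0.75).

Effective throat (given) t_e = 7 mm.
A_we = 7 × 395 = 2765 mm².
F_nw = 0.6 F_EXX = 288 MPa.
φR_n = 0.75 × 288 × 2765 × 10⁻³ = 597.2 kN.

φR_n ≈ 597 kN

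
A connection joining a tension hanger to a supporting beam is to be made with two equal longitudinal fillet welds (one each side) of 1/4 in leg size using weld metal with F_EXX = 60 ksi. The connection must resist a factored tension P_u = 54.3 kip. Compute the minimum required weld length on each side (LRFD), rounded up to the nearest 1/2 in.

L = 6 in on each side

Throat t_e = 0.707 × 0.25 = 0.1767 in.
φr_n = 0.75 × 0.6 × 60 × 0.1767 = 4.772 kip/in.
L_req = P_u / φr_n = 54.3 / 4.772 = 11.38 in total.
Per side: 11.38 / 2 = 5.689 in.
Round up → use L = 6 in on each side.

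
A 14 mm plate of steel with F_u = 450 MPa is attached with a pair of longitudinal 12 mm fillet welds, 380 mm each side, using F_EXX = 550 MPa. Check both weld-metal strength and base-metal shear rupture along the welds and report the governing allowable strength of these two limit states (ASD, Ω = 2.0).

R_n/Ω ≈ 1060 kN (weld metal governs)

t_e = 0.707 × 12 = 8.484 mm; L = 760 mm.
Weld metal: R_n/Ω = (1/2.0) × 0.6 × 550 × 8.484 × 760 × 10⁻³ = 1064 kN.
Base metal (shear rupture): R_n/Ω = (1/2.0) × 0.6 × 450 × 14 × 760 × 10⁻³ = 1436 kN.
Governing: weld metal.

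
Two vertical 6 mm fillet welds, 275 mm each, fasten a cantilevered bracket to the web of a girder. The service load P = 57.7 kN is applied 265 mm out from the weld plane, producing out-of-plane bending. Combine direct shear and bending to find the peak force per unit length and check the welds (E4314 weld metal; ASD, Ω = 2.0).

f_max ≈ 616 N/mm; NOT adequate

E43XX → F_EXX = 430 MPa.
L_w = 2 × 275 = 550 mm; section modulus (unit throat) S = 2 × L²/6 = 25210 mm².
Direct shear f_v = P/L_w = 57.7×10³/550 = 104.9 N/mm.
Moment M = P × e = 57.7×10³ × 265 = 15290000 N·mm; bending f_b = M/S = 606.6 N/mm.
f_max = √(f_v² + f_b²) = √(104.9² + 606.6²) = 615.6 N/mm.
r_n/Ω = (1/2.0) × 0.6 × 430 × (0.707 × 6) = 547.2 N/mm → NOT adequate.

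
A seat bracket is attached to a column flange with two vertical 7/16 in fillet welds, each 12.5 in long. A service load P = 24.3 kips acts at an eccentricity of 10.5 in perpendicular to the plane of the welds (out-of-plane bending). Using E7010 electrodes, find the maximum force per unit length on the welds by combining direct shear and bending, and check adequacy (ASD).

E70XX → F_EXX = 70 ksi.
L_w = 2 × 12.5 = 25 in; section modulus (unit throat) S = 2 × L²/6 = 52.08 in².
Direct shear f_v = P/L_w = 24.3/25 = 0.972 kip/in.
Moment M = P × e = 24.3 × 10.5 = 255.15 kip·in; bending f_b = M/S = 4.899 kip/in.
f_max = √(f_v² + f_b²) = √(0.972² + 4.899²) = 4.994 kip/in.
r_n/Ω = (1/2.0) × 0.6 × 70 × (0.707 × 0.4375) = 6.496 kip/in → adequate.

f_max ≈ 4.99 kip/in; adequate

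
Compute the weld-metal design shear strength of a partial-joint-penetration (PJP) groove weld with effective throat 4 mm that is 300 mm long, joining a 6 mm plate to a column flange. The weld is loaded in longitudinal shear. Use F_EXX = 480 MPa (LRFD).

Effective throat (given) t_e = 4 mm.
A_we = 4 × 300 = 1200 mm².
F_nw = 0.6 F_EXX = 288 MPa.
φR_n = 0.75 × 288 × 1200 × 10⁻³ = 259.2 kN.

φR_n ≈ 259 kN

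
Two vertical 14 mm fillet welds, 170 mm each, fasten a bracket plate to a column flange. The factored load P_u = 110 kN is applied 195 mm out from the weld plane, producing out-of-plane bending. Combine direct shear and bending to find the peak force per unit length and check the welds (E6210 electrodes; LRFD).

E62XX → F_EXX = 620 MPa.
L_w = 2 × 170 = 340 mm; section modulus (unit throat) S = 2 × L²/6 = 9633 mm².
Direct shear f_v = P/L_w = 110×10³/340 = 323.5 N/mm.
Moment M = P × e = 110×10³ × 195 = 21450000 N·mm; bending f_b = M/S = 2227 N/mm.
f_max = √(f_v² + f_b²) = √(323.5² + 2227²) = 2250 N/mm.
φr_n = 0.75 × 0.6 × 620 × (0.707 × 14) = 2762 N/mm → adequate.

f_max ≈ 2250 N/mm; adequate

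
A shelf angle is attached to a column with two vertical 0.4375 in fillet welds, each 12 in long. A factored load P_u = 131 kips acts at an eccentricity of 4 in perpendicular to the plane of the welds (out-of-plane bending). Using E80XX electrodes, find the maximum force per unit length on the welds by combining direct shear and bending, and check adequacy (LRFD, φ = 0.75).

E80XX → F_EXX = 80 ksi.
L_w = 2 × 12 = 24 in; section modulus (unit throat) S = 2 × L²/6 = 48 in².
Direct shear f_v = P/L_w = 131/24 = 5.458 kip/in.
Moment M = P × e = 131 × 4 = 524 kip·in; bending f_b = M/S = 10.92 kip/in.
f_max = √(f_v² + f_b²) = √(5.458² + 10.92²) = 12.21 kip/in.
φr_n = 0.75 × 0.6 × 80 × (0.707 × 0.4375) = 11.14 kip/in → NOT adequate.

f_max ≈ 12.2 kip/in; NOT adequate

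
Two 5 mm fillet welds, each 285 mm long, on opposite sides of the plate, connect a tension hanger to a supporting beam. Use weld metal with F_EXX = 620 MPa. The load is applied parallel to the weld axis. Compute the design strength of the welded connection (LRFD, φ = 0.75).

Effective throat t_e = 0.707 × 5 = 3.535 mm.
Total length L = 570 mm; A_we = 3.535 × 570 = 2015 mm².
F_nw = 0.6 F_EXX = 0.6 × 620 = 372 MPa.
φR_n = 0.75 × 372 × 2015 × 10⁻³ = 562.2 kN.

φR_n ≈ 562 kN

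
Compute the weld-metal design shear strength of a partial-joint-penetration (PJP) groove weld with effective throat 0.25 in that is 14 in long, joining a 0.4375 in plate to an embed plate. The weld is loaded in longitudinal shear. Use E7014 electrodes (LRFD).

E70XX → F_EXX = 70 ksi.
Effective throat (given) t_e = 0.25 in.
A_we = 0.25 × 14 = 3.5 in².
F_nw = 0.6 F_EXX = 42 ksi.
φR_n = 0.75 × 42 × 3.5 = 110.2 kip.

φR_n ≈ 110 kip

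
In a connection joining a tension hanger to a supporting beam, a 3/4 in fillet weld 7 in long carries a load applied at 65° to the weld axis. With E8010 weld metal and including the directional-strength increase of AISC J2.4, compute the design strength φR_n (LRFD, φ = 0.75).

φR_n ≈ 191 kip

E80XX → F_EXX = 80 ksi.
t_e = 0.707 × 0.75 = 0.5302 in; A_we = 0.5302 × 7 = 3.712 in².
Directional factor: 1.0 + 0.5 sin^1.5(65°) = 1.431.
F_nw = 0.6 × 80 × 1.431 = 68.71 ksi.
φR_n = 0.75 × 68.71 × 3.712 = 191.3 kip.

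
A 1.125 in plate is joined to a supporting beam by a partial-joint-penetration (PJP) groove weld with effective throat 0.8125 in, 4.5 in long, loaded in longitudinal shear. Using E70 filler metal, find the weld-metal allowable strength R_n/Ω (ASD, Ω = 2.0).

R_n/Ω ≈ 76.8 kip

E70XX → F_EXX = 70 ksi.
Effective throat (given) t_e = 0.8125 in.
A_we = 0.8125 × 4.5 = 3.656 in².
F_nw = 0.6 F_EXX = 42 ksi.
R_n/Ω = (42 × 3.656) / 2.0 = 76.78 kip.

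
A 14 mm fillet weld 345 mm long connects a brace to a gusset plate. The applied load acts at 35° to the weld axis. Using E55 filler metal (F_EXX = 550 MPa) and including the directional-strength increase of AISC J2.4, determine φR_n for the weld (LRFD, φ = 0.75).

φR_n ≈ 1030 kN

t_e = 0.707 × 14 = 9.898 mm; A_we = 9.898 × 345 = 3415 mm².
Directional factor: 1.0 + 0.5 sin^1.5(35°) = 1.217.
F_nw = 0.6 × 550 × 1.217 = 401.7 MPa.
φR_n = 0.75 × 401.7 × 3415 × 10⁻³ = 1029 kN.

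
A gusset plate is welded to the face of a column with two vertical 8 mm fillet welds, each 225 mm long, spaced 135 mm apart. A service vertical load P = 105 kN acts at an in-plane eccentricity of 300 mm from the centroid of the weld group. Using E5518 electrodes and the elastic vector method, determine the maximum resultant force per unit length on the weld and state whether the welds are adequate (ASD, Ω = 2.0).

E55XX → F_EXX = 550 MPa.
Total weld length L_w = 450 mm. Treat welds as unit-width lines.
Polar moment about centroid: J = 2[d³/12 + d(b/2)²] = 2[225³/12 + 225×67.5²] = 3949000 mm³.
Direct shear f_v = P/L_w = 105×10³ / 450 = 233.3 N/mm (vertical).
Torsion M = P·e = 105×10³ × 300 = 31500000 N·mm.
Critical point at (x, y) = (67.5, 112.5) from centroid. f_tx = M·y/J = 897.4 N/mm; f_ty = M·x/J = 538.5 N/mm.
Resultant f_max = √[f_tx² + (f_v + f_ty)²] = √[897.4² + (233.3 + 538.5)²] = 1184 N/mm.
Capacity per unit length: r_n/Ω = (1/2.0) × 0.6 × 550 × (0.707 × 8) = 933.2 N/mm.
1184 > 933.2 → NOT adequate.

f_max ≈ 1180 N/mm; NOT adequate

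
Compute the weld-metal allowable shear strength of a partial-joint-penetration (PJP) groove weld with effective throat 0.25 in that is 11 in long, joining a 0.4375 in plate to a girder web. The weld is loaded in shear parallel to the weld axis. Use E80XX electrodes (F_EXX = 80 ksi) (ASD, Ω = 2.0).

R_n/Ω ≈ 66 kip

Effective throat (given) t_e = 0.25 in.
A_we = 0.25 × 11 = 2.75 in².
F_nw = 0.6 F_EXX = 48 ksi.
R_n/Ω = (48 × 2.75) / 2.0 = 66 kip.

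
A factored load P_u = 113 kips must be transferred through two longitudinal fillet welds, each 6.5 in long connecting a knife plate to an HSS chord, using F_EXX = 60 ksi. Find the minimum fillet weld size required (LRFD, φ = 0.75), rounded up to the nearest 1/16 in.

Total weld length L = 13 in.
Required throat t_e = P_u / (φ × 0.6 F_EXX × L) = 113 / (0.75 × 0.6 × 60 × 13) = 0.3219 in.
Required leg w = t_e / 0.707 = 0.4554 in → use 1/2 in.

w = 1/2 in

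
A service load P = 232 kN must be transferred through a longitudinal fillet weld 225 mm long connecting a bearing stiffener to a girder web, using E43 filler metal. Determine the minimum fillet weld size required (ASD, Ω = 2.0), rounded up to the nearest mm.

E43XX → F_EXX = 430 MPa.
Total weld length L = 225 mm.
Required throat t_e = P × Ω / (0.6 F_EXX × L) = 232 × 2.0 / (0.6 × 430 × 225 × 10⁻³) = 7.993 mm.
Required leg w = t_e / 0.707 = 11.31 mm → use 12 mm.

w = 12 mm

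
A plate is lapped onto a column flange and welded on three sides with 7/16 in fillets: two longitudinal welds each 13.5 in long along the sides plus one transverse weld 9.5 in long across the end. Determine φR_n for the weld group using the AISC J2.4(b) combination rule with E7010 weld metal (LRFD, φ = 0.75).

φR_n ≈ 362 kips

E70XX → F_EXX = 70 ksi.
t_e = 0.707 × 0.4375 = 0.3093 in.
R_nwl = 0.6 × 70 × 0.3093 × 27 = 350.8 kips (longitudinal, 2 welds).
R_nwt = 0.6 × 70 × 0.3093 × 9.5 = 123.4 kips (transverse, base value).
(i) R_nwl + R_nwt = 474.2 kips; (ii) 0.85 R_nwl + 1.5 R_nwt = 483.3 kips.
R_n = max = 483.3 kips [governs: (ii)]; φR_n = 362.5 kips.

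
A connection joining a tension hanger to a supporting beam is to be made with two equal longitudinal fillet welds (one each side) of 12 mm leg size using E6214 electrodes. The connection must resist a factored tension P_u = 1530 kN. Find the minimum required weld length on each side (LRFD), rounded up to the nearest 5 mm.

E62XX → F_EXX = 620 MPa.
Throat t_e = 0.707 × 12 = 8.484 mm.
φr_n = 0.75 × 0.6 × 620 × 8.484 × 10⁻³ = 2.367 kN/mm.
L_req = P_u / φr_n = 1530 / 2.367 = 646.4 mm total.
Per side: 646.4 / 2 = 323.2 mm.
Round up → use L = 325 mm on each side.

L = 325 mm on each side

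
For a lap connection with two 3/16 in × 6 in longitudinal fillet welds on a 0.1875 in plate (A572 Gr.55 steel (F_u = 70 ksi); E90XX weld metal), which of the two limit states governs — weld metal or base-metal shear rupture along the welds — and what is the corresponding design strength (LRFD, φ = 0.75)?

φR_n ≈ 64.4 kips (weld metal governs)

E90XX → F_EXX = 90 ksi.
t_e = 0.707 × 0.1875 = 0.1326 in; L = 12 in.
Weld metal: φR_n = 0.75 × 0.6 × 90 × 0.1326 × 12 = 64.43 kips.
Base metal (shear rupture): φR_n = 0.75 × 0.6 × 70 × 0.1875 × 12 = 70.88 kips.
Governing: weld metal.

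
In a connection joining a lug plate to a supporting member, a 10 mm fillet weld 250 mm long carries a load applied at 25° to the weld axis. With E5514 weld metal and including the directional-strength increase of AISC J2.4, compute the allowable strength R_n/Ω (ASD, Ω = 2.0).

R_n/Ω ≈ 332 kN

E55XX → F_EXX = 550 MPa.
t_e = 0.707 × 10 = 7.07 mm; A_we = 7.07 × 250 = 1767 mm².
Directional factor: 1.0 + 0.5 sin^1.5(25°) = 1.137.
F_nw = 0.6 × 550 × 1.137 = 375.3 MPa.
R_n/Ω = (375.3 × 1767) / 2.0 × 10⁻³ = 331.7 kN.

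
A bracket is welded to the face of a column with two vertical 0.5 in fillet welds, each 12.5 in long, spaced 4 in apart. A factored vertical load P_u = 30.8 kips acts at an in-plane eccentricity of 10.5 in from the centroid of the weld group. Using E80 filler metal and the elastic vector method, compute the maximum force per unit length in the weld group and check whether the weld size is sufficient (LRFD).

E80XX → F_EXX = 80 ksi.
Total weld length L_w = 25 in. Treat welds as unit-width lines.
Polar moment about centroid: J = 2[d³/12 + d(b/2)²] = 2[12.5³/12 + 12.5×2²] = 425.5 in³.
Direct shear f_v = P/L_w = 30.8 / 25 = 1.232 kip/in (vertical).
Torsion M = P·e = 30.8 × 10.5 = 323.4 kip·in.
Critical point at (x, y) = (2, 6.25) from centroid. f_tx = M·y/J = 4.75 kip/in; f_ty = M·x/J = 1.52 kip/in.
Resultant f_max = √[f_tx² + (f_v + f_ty)²] = √[4.75² + (1.232 + 1.52)²] = 5.49 kip/in.
Capacity per unit length: φr_n = 0.75 × 0.6 × 80 × (0.707 × 0.5) = 12.73 kip/in.
5.49 ≤ 12.73 → adequate.

f_max ≈ 5.49 kip/in; adequate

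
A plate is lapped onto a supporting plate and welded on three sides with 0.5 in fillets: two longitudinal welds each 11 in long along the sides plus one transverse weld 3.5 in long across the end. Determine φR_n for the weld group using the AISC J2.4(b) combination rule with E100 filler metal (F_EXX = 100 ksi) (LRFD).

t_e = 0.707 × 0.5 = 0.3535 in.
R_nwl = 0.6 × 100 × 0.3535 × 22 = 466.6 kip (longitudinal, 2 welds).
R_nwt = 0.6 × 100 × 0.3535 × 3.5 = 74.23 kip (transverse, base value).
(i) R_nwl + R_nwt = 540.9 kip; (ii) 0.85 R_nwl + 1.5 R_nwt = 508 kip.
R_n = max = 540.9 kip [governs: (i)]; φR_n = 405.6 kip.

φR_n ≈ 406 kip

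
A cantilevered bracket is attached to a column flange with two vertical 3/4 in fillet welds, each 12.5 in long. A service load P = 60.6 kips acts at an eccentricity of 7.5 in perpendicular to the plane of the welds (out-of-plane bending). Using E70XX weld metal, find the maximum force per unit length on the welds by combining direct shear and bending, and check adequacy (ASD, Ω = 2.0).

E70XX → F_EXX = 70 ksi.
L_w = 2 × 12.5 = 25 in; section modulus (unit throat) S = 2 × L²/6 = 52.08 in².
Direct shear f_v = P/L_w = 60.6/25 = 2.424 kip/in.
Moment M = P × e = 60.6 × 7.5 = 454.5 kip·in; bending f_b = M/S = 8.726 kip/in.
f_max = √(f_v² + f_b²) = √(2.424² + 8.726²) = 9.057 kip/in.
r_n/Ω = (1/2.0) × 0.6 × 70 × (0.707 × 0.75) = 11.14 kip/in → adequate.

f_max ≈ 9.06 kip/in; adequate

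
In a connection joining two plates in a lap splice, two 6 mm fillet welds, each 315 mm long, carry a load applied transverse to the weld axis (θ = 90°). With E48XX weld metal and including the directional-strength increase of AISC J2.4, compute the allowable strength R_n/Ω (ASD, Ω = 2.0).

E48XX → F_EXX = 480 MPa.
t_e = 0.707 × 6 = 4.242 mm; A_we = 4.242 × 630 = 2672 mm².
Directional factor: 1.0 + 0.5 sin^1.5(90°) = 1.5.
F_nw = 0.6 × 480 × 1.5 = 432 MPa.
R_n/Ω = (432 × 2672) / 2.0 × 10⁻³ = 577.3 kN.

R_n/Ω ≈ 577 kN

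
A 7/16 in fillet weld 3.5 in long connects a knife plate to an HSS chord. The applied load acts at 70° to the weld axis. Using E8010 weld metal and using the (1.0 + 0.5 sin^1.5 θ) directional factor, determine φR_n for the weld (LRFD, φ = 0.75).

E80XX → F_EXX = 80 ksi.
t_e = 0.707 × 0.4375 = 0.3093 in; A_we = 0.3093 × 3.5 = 1.083 in².
Directional factor: 1.0 + 0.5 sin^1.5(70°) = 1.455.
F_nw = 0.6 × 80 × 1.455 = 69.86 ksi.
φR_n = 0.75 × 69.86 × 1.083 = 56.72 kip.

φR_n ≈ 56.7 kip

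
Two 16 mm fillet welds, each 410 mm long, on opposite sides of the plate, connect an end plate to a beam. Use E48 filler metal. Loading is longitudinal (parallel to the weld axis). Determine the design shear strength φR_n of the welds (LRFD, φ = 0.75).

φR_n ≈ 2000 kN

E48XX → F_EXX = 480 MPa.
Effective throat t_e = 0.707 × 16 = 11.31 mm.
Total length L = 820 mm; A_we = 11.31 × 820 = 9276 mm².
F_nw = 0.6 F_EXX = 0.6 × 480 = 288 MPa.
φR_n = 0.75 × 288 × 9276 × 10⁻³ = 2004 kN.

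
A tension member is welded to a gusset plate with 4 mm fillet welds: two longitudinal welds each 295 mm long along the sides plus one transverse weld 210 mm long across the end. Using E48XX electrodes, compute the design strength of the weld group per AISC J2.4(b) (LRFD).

E48XX → F_EXX = 480 MPa.
t_e = 0.707 × 4 = 2.828 mm.
R_nwl = 0.6 × 480 × 2.828 × 590 × 10⁻³ = 480.5 kN (longitudinal, 2 welds).
R_nwt = 0.6 × 480 × 2.828 × 210 × 10⁻³ = 171 kN (transverse, base value).
(i) R_nwl + R_nwt = 651.6 kN; (ii) 0.85 R_nwl + 1.5 R_nwt = 665 kN.
R_n = max = 665 kN [governs: (ii)]; φR_n = 498.8 kN.

φR_n ≈ 499 kN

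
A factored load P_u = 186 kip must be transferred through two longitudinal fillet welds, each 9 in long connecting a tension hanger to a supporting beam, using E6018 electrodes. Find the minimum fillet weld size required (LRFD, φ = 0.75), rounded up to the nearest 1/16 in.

w = 9/16 in

E60XX → F_EXX = 60 ksi.
Total weld length L = 18 in.
Required throat t_e = P_u / (φ × 0.6 F_EXX × L) = 186 / (0.75 × 0.6 × 60 × 18) = 0.3827 in.
Required leg w = t_e / 0.707 = 0.5413 in → use 9/16 in.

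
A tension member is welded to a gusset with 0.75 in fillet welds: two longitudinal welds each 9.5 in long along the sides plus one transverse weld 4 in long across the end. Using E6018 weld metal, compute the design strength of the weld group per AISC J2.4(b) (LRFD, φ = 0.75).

E60XX → F_EXX = 60 ksi.
t_e = 0.707 × 0.75 = 0.5302 in.
R_nwl = 0.6 × 60 × 0.5302 × 19 = 362.7 kip (longitudinal, 2 welds).
R_nwt = 0.6 × 60 × 0.5302 × 4 = 76.36 kip (transverse, base value).
(i) R_nwl + R_nwt = 439 kip; (ii) 0.85 R_nwl + 1.5 R_nwt = 422.8 kip.
R_n = max = 439 kip [governs: (i)]; φR_n = 329.3 kip.

φR_n ≈ 329 kip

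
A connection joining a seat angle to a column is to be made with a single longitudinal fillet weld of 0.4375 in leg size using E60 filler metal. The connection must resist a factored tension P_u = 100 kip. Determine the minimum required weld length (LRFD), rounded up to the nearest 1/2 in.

L = 12 in

E60XX → F_EXX = 60 ksi.
Throat t_e = 0.707 × 0.4375 = 0.3093 in.
φr_n = 0.75 × 0.6 × 60 × 0.3093 = 8.351 kip/in.
L_req = P_u / φr_n = 100 / 8.351 = 11.97 in total.
Round up → use L = 12 in.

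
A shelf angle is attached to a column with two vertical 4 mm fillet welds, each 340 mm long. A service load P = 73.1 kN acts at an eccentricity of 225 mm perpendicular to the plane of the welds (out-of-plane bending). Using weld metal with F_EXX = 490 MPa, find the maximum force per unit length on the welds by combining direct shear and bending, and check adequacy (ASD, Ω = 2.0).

f_max ≈ 440 N/mm; NOT adequate

L_w = 2 × 340 = 680 mm; section modulus (unit throat) S = 2 × L²/6 = 38530 mm².
Direct shear f_v = P/L_w = 73.1×10³/680 = 107.5 N/mm.
Moment M = P × e = 73.1×10³ × 225 = 16448000 N·mm; bending f_b = M/S = 426.8 N/mm.
f_max = √(f_v² + f_b²) = √(107.5² + 426.8²) = 440.2 N/mm.
r_n/Ω = (1/2.0) × 0.6 × 490 × (0.707 × 4) = 415.7 N/mm → NOT adequate.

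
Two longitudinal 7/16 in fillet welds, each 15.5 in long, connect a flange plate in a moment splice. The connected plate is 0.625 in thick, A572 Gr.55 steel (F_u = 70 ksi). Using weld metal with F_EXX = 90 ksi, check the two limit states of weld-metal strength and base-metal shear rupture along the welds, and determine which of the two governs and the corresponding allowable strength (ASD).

R_n/Ω ≈ 259 kip (weld metal governs)

t_e = 0.707 × 0.4375 = 0.3093 in; L = 31 in.
Weld metal: R_n/Ω = (1/2.0) × 0.6 × 90 × 0.3093 × 31 = 258.9 kip.
Base metal (shear rupture): R_n/Ω = (1/2.0) × 0.6 × 70 × 0.625 × 31 = 406.9 kip.
Governing: weld metal.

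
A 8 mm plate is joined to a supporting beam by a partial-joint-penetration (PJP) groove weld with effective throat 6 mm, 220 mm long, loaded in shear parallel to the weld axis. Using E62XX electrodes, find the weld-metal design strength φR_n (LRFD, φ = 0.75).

E62XX → F_EXX = 620 MPa.
Effective throat (given) t_e = 6 mm.
A_we = 6 × 220 = 1320 mm².
F_nw = 0.6 F_EXX = 372 MPa.
φR_n = 0.75 × 372 × 1320 × 10⁻³ = 368.3 kN.

φR_n ≈ 368 kN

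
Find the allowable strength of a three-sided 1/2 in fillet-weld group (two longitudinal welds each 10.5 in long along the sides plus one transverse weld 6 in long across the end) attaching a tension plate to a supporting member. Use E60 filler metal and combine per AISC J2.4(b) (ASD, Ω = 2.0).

R_n/Ω ≈ 172 kip

E60XX → F_EXX = 60 ksi.
t_e = 0.707 × 0.5 = 0.3535 in.
R_nwl = 0.6 × 60 × 0.3535 × 21 = 267.2 kip (longitudinal, 2 welds).
R_nwt = 0.6 × 60 × 0.3535 × 6 = 76.36 kip (transverse, base value).
(i) R_nwl + R_nwt = 343.6 kip; (ii) 0.85 R_nwl + 1.5 R_nwt = 341.7 kip.
R_n = max = 343.6 kip [governs: (i)]; R_n/Ω = 171.8 kip.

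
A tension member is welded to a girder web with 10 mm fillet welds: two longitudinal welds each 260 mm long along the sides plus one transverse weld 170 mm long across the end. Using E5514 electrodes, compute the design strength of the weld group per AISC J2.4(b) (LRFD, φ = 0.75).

E55XX → F_EXX = 550 MPa.
t_e = 0.707 × 10 = 7.07 mm.
R_nwl = 0.6 × 550 × 7.07 × 520 × 10⁻³ = 1213 kN (longitudinal, 2 welds).
R_nwt = 0.6 × 550 × 7.07 × 170 × 10⁻³ = 396.6 kN (transverse, base value).
(i) R_nwl + R_nwt = 1610 kN; (ii) 0.85 R_nwl + 1.5 R_nwt = 1626 kN.
R_n = max = 1626 kN [governs: (ii)]; φR_n = 1220 kN.

φR_n ≈ 1220 kN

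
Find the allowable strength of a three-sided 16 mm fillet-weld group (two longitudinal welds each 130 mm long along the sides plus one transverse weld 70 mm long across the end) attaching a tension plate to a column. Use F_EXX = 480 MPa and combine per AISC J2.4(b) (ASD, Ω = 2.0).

R_n/Ω ≈ 538 kN

t_e = 0.707 × 16 = 11.31 mm.
R_nwl = 0.6 × 480 × 11.31 × 260 × 10⁻³ = 847 kN (longitudinal, 2 welds).
R_nwt = 0.6 × 480 × 11.31 × 70 × 10⁻³ = 228 kN (transverse, base value).
(i) R_nwl + R_nwt = 1075 kN; (ii) 0.85 R_nwl + 1.5 R_nwt = 1062 kN.
R_n = max = 1075 kN [governs: (i)]; R_n/Ω = 537.5 kN.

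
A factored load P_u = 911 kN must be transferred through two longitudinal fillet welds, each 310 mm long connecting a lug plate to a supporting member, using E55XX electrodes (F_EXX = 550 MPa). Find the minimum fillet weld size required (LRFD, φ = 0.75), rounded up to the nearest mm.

Total weld length L = 620 mm.
Required throat t_e = P_u / (φ × 0.6 F_EXX × L) = 911 / (0.75 × 0.6 × 550 × 620 × 10⁻³) = 5.937 mm.
Required leg w = t_e / 0.707 = 8.397 mm → use 9 mm.

w = 9 mm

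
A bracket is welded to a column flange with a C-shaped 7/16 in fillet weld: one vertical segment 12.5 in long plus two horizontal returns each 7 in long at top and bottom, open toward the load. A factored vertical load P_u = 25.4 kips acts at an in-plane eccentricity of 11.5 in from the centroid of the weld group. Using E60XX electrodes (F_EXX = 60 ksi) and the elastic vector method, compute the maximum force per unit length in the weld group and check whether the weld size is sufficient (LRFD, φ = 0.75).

f_max ≈ 3.48 kip/in; adequate

Total weld length L_w = 26.5 in. Treat welds as unit-width lines.
Centroid: x̄ = 2×7×3.5 / 26.5 = 1.849 in from the vertical weld.
Polar moment about centroid: J = I_x + I_y = [12.5³/12 + 2×7×6.25²] + [12.5×1.849² + 2(7³/12 + 7×1.651²)] = 847.7 in³.
Direct shear f_v = P/L_w = 25.4 / 26.5 = 0.9585 kip/in (vertical).
Torsion M = P·e = 25.4 × 11.5 = 292.1 kip·in.
Critical point at (x, y) = (5.151, 6.25) from centroid. f_tx = M·y/J = 2.154 kip/in; f_ty = M·x/J = 1.775 kip/in.
Resultant f_max = √[f_tx² + (f_v + f_ty)²] = √[2.154² + (0.9585 + 1.775)²] = 3.48 kip/in.
Capacity per unit length: φr_n = 0.75 × 0.6 × 60 × (0.707 × 0.4375) = 8.351 kip/in.
3.48 ≤ 8.351 → adequate.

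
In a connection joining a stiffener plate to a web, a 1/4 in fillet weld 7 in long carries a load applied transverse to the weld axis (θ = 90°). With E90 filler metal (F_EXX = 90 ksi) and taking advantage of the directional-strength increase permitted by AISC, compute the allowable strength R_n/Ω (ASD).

t_e = 0.707 × 0.25 = 0.1767 in; A_we = 0.1767 × 7 = 1.237 in².
Directional factor: 1.0 + 0.5 sin^1.5(90°) = 1.5.
F_nw = 0.6 × 90 × 1.5 = 81 ksi.
R_n/Ω = (81 × 1.237) / 2.0 = 50.11 kip.

R_n/Ω ≈ 50.1 kip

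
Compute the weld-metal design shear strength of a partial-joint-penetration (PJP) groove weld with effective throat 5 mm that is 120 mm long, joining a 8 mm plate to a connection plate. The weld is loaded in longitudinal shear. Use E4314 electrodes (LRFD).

φR_n ≈ 116 kN

E43XX → F_EXX = 430 MPa.
Effective throat (given) t_e = 5 mm.
A_we = 5 × 120 = 600 mm².
F_nw = 0.6 F_EXX = 258 MPa.
φR_n = 0.75 × 258 × 600 × 10⁻³ = 116.1 kN.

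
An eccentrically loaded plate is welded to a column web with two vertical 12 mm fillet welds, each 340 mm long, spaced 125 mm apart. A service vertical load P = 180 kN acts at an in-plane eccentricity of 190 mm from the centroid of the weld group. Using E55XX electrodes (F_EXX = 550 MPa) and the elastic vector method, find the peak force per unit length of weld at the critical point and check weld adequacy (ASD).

f_max ≈ 804 N/mm; adequate

Total weld length L_w = 680 mm. Treat welds as unit-width lines.
Polar moment about centroid: J = 2[d³/12 + d(b/2)²] = 2[340³/12 + 340×62.5²] = 9207000 mm³.
Direct shear f_v = P/L_w = 180×10³ / 680 = 264.7 N/mm (vertical).
Torsion M = P·e = 180×10³ × 190 = 34200000 N·mm.
Critical point at (x, y) = (62.5, 170) from centroid. f_tx = M·y/J = 631.5 N/mm; f_ty = M·x/J = 232.2 N/mm.
Resultant f_max = √[f_tx² + (f_v + f_ty)²] = √[631.5² + (264.7 + 232.2)²] = 803.5 N/mm.
Capacity per unit length: r_n/Ω = (1/2.0) × 0.6 × 550 × (0.707 × 12) = 1400 N/mm.
803.5 ≤ 1400 → adequate.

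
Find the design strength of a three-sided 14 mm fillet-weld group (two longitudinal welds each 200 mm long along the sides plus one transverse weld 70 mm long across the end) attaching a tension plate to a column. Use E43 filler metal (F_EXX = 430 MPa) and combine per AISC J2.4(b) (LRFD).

t_e = 0.707 × 14 = 9.898 mm.
R_nwl = 0.6 × 430 × 9.898 × 400 × 10⁻³ = 1021 kN (longitudinal, 2 welds).
R_nwt = 0.6 × 430 × 9.898 × 70 × 10⁻³ = 178.8 kN (transverse, base value).
(i) R_nwl + R_nwt = 1200 kN; (ii) 0.85 R_nwl + 1.5 R_nwt = 1136 kN.
R_n = max = 1200 kN [governs: (i)]; φR_n = 900.2 kN.

φR_n ≈ 900 kN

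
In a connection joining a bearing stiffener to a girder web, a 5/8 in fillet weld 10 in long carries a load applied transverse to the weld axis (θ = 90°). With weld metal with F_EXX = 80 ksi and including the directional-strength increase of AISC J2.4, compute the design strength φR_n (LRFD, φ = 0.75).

t_e = 0.707 × 0.625 = 0.4419 in; A_we = 0.4419 × 10 = 4.419 in².
Directional factor: 1.0 + 0.5 sin^1.5(90°) = 1.5.
F_nw = 0.6 × 80 × 1.5 = 72 ksi.
φR_n = 0.75 × 72 × 4.419 = 238.6 kip.

φR_n ≈ 239 kip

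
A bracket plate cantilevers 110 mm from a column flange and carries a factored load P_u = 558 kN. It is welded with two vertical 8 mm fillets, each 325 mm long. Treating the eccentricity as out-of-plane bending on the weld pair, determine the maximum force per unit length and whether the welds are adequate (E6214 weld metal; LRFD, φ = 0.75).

E62XX → F_EXX = 620 MPa.
L_w = 2 × 325 = 650 mm; section modulus (unit throat) S = 2 × L²/6 = 35210 mm².
Direct shear f_v = P/L_w = 558×10³/650 = 858.5 N/mm.
Moment M = P × e = 558×10³ × 110 = 61380000 N·mm; bending f_b = M/S = 1743 N/mm.
f_max = √(f_v² + f_b²) = √(858.5² + 1743²) = 1943 N/mm.
φr_n = 0.75 × 0.6 × 620 × (0.707 × 8) = 1578 N/mm → NOT adequate.

f_max ≈ 1940 N/mm; NOT adequate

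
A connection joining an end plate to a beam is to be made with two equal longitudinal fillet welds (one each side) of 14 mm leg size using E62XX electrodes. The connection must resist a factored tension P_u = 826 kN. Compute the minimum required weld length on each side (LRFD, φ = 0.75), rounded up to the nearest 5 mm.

E62XX → F_EXX = 620 MPa.
Throat t_e = 0.707 × 14 = 9.898 mm.
φr_n = 0.75 × 0.6 × 620 × 9.898 × 10⁻³ = 2.762 kN/mm.
L_req = P_u / φr_n = 826 / 2.762 = 299.1 mm total.
Per side: 299.1 / 2 = 149.6 mm.
Round up → use L = 150 mm on each side.

L = 150 mm on each side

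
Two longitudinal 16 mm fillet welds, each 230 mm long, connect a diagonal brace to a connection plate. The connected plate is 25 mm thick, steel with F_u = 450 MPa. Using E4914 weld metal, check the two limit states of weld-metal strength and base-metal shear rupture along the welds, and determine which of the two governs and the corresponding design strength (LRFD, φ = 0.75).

φR_n ≈ 1150 kN (weld metal governs)

E49XX → F_EXX = 490 MPa.
t_e = 0.707 × 16 = 11.31 mm; L = 460 mm.
Weld metal: φR_n = 0.75 × 0.6 × 490 × 11.31 × 460 × 10⁻³ = 1147 kN.
Base metal (shear rupture): φR_n = 0.75 × 0.6 × 450 × 25 × 460 × 10⁻³ = 2329 kN.
Governing: weld metal.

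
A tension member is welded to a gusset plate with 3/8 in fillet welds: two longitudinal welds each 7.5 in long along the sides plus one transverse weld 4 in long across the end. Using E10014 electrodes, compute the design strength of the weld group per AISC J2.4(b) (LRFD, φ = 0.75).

φR_n ≈ 227 kip

E100XX → F_EXX = 100 ksi.
t_e = 0.707 × 0.375 = 0.2651 in.
R_nwl = 0.6 × 100 × 0.2651 × 15 = 238.6 kip (longitudinal, 2 welds).
R_nwt = 0.6 × 100 × 0.2651 × 4 = 63.63 kip (transverse, base value).
(i) R_nwl + R_nwt = 302.2 kip; (ii) 0.85 R_nwl + 1.5 R_nwt = 298.3 kip.
R_n = max = 302.2 kip [governs: (i)]; φR_n = 226.7 kip.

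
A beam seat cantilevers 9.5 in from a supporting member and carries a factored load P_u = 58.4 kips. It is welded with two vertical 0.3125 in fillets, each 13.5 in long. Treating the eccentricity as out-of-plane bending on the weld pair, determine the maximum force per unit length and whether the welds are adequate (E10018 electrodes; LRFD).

E100XX → F_EXX = 100 ksi.
L_w = 2 × 13.5 = 27 in; section modulus (unit throat) S = 2 × L²/6 = 60.75 in².
Direct shear f_v = P/L_w = 58.4/27 = 2.163 kip/in.
Moment M = P × e = 58.4 × 9.5 = 554.8 kip·in; bending f_b = M/S = 9.133 kip/in.
f_max = √(f_v² + f_b²) = √(2.163² + 9.133²) = 9.385 kip/in.
φr_n = 0.75 × 0.6 × 100 × (0.707 × 0.3125) = 9.942 kip/in → adequate.

f_max ≈ 9.39 kip/in; adequate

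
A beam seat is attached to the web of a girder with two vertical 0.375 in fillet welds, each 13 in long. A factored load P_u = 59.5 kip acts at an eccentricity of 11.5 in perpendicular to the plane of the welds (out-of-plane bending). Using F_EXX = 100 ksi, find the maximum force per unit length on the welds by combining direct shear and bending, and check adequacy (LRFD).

f_max ≈ 12.4 kip/in; NOT adequate

L_w = 2 × 13 = 26 in; section modulus (unit throat) S = 2 × L²/6 = 56.33 in².
Direct shear f_v = P/L_w = 59.5/26 = 2.288 kip/in.
Moment M = P × e = 59.5 × 11.5 = 684.25 kip·in; bending f_b = M/S = 12.15 kip/in.
f_max = √(f_v² + f_b²) = √(2.288² + 12.15²) = 12.36 kip/in.
φr_n = 0.75 × 0.6 × 100 × (0.707 × 0.375) = 11.93 kip/in → NOT adequate.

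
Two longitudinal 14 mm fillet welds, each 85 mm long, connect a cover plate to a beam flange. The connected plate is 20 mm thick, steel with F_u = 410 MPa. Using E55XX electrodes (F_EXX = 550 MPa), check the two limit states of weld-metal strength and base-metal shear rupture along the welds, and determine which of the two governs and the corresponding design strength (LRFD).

t_e = 0.707 × 14 = 9.898 mm; L = 170 mm.
Weld metal: φR_n = 0.75 × 0.6 × 550 × 9.898 × 170 × 10⁻³ = 416.5 kN.
Base metal (shear rupture): φR_n = 0.75 × 0.6 × 410 × 20 × 170 × 10⁻³ = 627.3 kN.
Governing: weld metal.

φR_n ≈ 416 kN (weld metal governs)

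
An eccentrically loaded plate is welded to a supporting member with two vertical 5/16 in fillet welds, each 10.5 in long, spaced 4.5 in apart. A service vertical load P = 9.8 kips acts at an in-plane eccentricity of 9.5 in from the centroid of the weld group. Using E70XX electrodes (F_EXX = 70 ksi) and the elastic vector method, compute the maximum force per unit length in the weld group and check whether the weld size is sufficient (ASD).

f_max ≈ 2.01 kip/in; adequate

Total weld length L_w = 21 in. Treat welds as unit-width lines.
Polar moment about centroid: J = 2[d³/12 + d(b/2)²] = 2[10.5³/12 + 10.5×2.25²] = 299.2 in³.
Direct shear f_v = P/L_w = 9.8 / 21 = 0.4667 kip/in (vertical).
Torsion M = P·e = 9.8 × 9.5 = 93.1 kip·in.
Critical point at (x, y) = (2.25, 5.25) from centroid. f_tx = M·y/J = 1.633 kip/in; f_ty = M·x/J = 0.7 kip/in.
Resultant f_max = √[f_tx² + (f_v + f_ty)²] = √[1.633² + (0.4667 + 0.7)²] = 2.007 kip/in.
Capacity per unit length: r_n/Ω = (1/2.0) × 0.6 × 70 × (0.707 × 0.3125) = 4.64 kip/in.
2.007 ≤ 4.64 → adequate.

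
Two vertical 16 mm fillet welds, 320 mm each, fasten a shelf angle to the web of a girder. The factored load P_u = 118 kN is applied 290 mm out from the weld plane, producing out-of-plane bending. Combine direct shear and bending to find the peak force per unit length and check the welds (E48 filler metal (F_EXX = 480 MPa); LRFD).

f_max ≈ 1020 N/mm; adequate

L_w = 2 × 320 = 640 mm; section modulus (unit throat) S = 2 × L²/6 = 34130 mm².
Direct shear f_v = P/L_w = 118×10³/640 = 184.4 N/mm.
Moment M = P × e = 118×10³ × 290 = 34220000 N·mm; bending f_b = M/S = 1003 N/mm.
f_max = √(f_v² + f_b²) = √(184.4² + 1003²) = 1019 N/mm.
φr_n = 0.75 × 0.6 × 480 × (0.707 × 16) = 2443 N/mm → adequate.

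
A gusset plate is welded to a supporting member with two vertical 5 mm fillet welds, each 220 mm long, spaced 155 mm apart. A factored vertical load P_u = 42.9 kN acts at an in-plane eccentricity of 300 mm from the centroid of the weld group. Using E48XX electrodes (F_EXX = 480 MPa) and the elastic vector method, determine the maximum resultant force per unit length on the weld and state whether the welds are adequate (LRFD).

Total weld length L_w = 440 mm. Treat welds as unit-width lines.
Polar moment about centroid: J = 2[d³/12 + d(b/2)²] = 2[220³/12 + 220×77.5²] = 4417000 mm³.
Direct shear f_v = P/L_w = 42.9×10³ / 440 = 97.5 N/mm (vertical).
Torsion M = P·e = 42.9×10³ × 300 = 12870000 N·mm.
Critical point at (x, y) = (77.5, 110) from centroid. f_tx = M·y/J = 320.5 N/mm; f_ty = M·x/J = 225.8 N/mm.
Resultant f_max = √[f_tx² + (f_v + f_ty)²] = √[320.5² + (97.5 + 225.8)²] = 455.2 N/mm.
Capacity per unit length: φr_n = 0.75 × 0.6 × 480 × (0.707 × 5) = 763.6 N/mm.
455.2 ≤ 763.6 → adequate.

f_max ≈ 455 N/mm; adequate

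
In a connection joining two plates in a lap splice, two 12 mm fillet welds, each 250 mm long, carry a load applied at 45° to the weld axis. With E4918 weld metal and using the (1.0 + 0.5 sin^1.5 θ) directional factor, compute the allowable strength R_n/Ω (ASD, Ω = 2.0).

R_n/Ω ≈ 809 kN

E49XX → F_EXX = 490 MPa.
t_e = 0.707 × 12 = 8.484 mm; A_we = 8.484 × 500 = 4242 mm².
Directional factor: 1.0 + 0.5 sin^1.5(45°) = 1.297.
F_nw = 0.6 × 490 × 1.297 = 381.4 MPa.
R_n/Ω = (381.4 × 4242) / 2.0 × 10⁻³ = 809 kN.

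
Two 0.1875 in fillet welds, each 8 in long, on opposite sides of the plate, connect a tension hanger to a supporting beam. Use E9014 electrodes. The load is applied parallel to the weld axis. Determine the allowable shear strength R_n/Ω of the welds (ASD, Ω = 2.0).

R_n/Ω ≈ 57.3 kip

E90XX → F_EXX = 90 ksi.
Effective throat t_e = 0.707 × 0.1875 = 0.1326 in.
Total length L = 16 in; A_we = 0.1326 × 16 = 2.121 in².
F_nw = 0.6 F_EXX = 0.6 × 90 = 54 ksi.
R_n = 54 × 2.121 = 114.5 kip; R_n/Ω = 114.5/2.0 = 57.27 kip.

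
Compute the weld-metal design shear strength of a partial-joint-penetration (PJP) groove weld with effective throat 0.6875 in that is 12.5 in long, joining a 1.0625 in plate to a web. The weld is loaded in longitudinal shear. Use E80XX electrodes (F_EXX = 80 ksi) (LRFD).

φR_n ≈ 309 kips

Effective throat (given) t_e = 0.6875 in.
A_we = 0.6875 × 12.5 = 8.594 in².
F_nw = 0.6 F_EXX = 48 ksi.
φR_n = 0.75 × 48 × 8.594 = 309.4 kips.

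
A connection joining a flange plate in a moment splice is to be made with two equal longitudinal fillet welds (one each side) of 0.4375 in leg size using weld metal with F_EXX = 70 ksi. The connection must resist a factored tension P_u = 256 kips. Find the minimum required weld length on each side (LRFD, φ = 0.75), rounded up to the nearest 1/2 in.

Throat t_e = 0.707 × 0.4375 = 0.3093 in.
φr_n = 0.75 × 0.6 × 70 × 0.3093 = 9.743 kips/in.
L_req = P_u / φr_n = 256 / 9.743 = 26.27 in total.
Per side: 26.27 / 2 = 13.14 in.
Round up → use L = 13.5 in on each side.

L = 13.5 in on each side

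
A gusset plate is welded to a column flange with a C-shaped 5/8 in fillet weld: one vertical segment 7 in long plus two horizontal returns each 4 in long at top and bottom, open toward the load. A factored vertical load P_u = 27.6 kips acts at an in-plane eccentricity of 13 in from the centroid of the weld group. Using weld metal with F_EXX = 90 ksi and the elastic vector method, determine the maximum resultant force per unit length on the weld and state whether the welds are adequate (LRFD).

f_max ≈ 12 kip/in; adequate

Total weld length L_w = 15 in. Treat welds as unit-width lines.
Centroid: x̄ = 2×4×2 / 15 = 1.067 in from the vertical weld.
Polar moment about centroid: J = I_x + I_y = [7³/12 + 2×4×3.5²] + [7×1.067² + 2(4³/12 + 4×0.9333²)] = 152.2 in³.
Direct shear f_v = P/L_w = 27.6 / 15 = 1.84 kip/in (vertical).
Torsion M = P·e = 27.6 × 13 = 358.8 kip·in.
Critical point at (x, y) = (2.933, 3.5) from centroid. f_tx = M·y/J = 8.252 kip/in; f_ty = M·x/J = 6.916 kip/in.
Resultant f_max = √[f_tx² + (f_v + f_ty)²] = √[8.252² + (1.84 + 6.916)²] = 12.03 kip/in.
Capacity per unit length: φr_n = 0.75 × 0.6 × 90 × (0.707 × 0.625) = 17.9 kip/in.
12.03 ≤ 17.9 → adequate.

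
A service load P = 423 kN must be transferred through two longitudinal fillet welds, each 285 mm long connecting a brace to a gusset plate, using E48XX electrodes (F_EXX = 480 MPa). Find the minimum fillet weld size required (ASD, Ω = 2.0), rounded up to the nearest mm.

Total weld length L = 570 mm.
Required throat t_e = P × Ω / (0.6 F_EXX × L) = 423 × 2.0 / (0.6 × 480 × 570 × 10⁻³) = 5.154 mm.
Required leg w = t_e / 0.707 = 7.289 mm → use 8 mm.

w = 8 mm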